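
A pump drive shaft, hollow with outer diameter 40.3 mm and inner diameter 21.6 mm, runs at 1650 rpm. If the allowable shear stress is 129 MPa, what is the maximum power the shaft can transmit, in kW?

263 kW

J = π(d_o⁴ − d_i⁴)/32 = π(0.0403⁴ − 0.0216⁴)/32 = 2.376×10^-7 m⁴.
T_max = τ_allow·J/r = 1.29×10^8 × 2.376×10^-7 / 0.0201 = 1521 N·m.
ω = 2π·1650/60 = 172.8 rad/s, so P_max = T_max·ω = 2.628×10^5 W.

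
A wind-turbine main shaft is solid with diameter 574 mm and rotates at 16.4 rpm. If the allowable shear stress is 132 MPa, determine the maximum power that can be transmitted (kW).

8420 kW

J = πd⁴/32 = π(0.574)⁴/32 = 0.01066 m⁴.
T_max = τ_allow·J/r = 1.32×10^8 × 0.01066 / 0.287 = 4.902e6 N·m.
ω = 2π·16.4/60 = 1.717 rad/s, so P_max = T_max·ω = 8.418×10^6 W.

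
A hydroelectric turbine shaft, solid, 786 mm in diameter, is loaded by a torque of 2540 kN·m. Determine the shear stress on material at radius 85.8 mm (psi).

J = πd⁴/32 = π(0.786)⁴/32 = 0.03747 m⁴.
Shear stress varies linearly with radius: τ = T·r/J = 2.540e6 × 0.0858 / 0.03747 = 5.816×10^6 Pa.

844 psi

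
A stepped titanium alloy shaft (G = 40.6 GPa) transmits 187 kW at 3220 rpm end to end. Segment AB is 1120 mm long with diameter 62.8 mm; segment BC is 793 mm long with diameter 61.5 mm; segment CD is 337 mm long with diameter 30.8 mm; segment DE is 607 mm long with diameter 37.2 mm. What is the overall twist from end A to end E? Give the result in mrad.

114 mrad

ω = 2π·3220/60 = 337.2 rad/s, so T = P/ω = 187×10³ / 337.2 = 554.6 N·m.
J_AB = π(0.0628)⁴/32 = 1.53×10^-6 m⁴; J_BC = π(0.0615)⁴/32 = 1.40×10^-6 m⁴; J_CD = π(0.0308)⁴/32 = 8.83×10^-8 m⁴; J_DE = π(0.0372)⁴/32 = 1.88×10^-7 m⁴.
θ = (T/G)·Σ L_i/J_i = (554.6/40.6×10⁹)·(1.12/1.53×10^-6 + 0.793/1.40×10^-6 + 0.337/8.83×10^-8 + 0.607/1.88×10^-7) = 0.1139 rad.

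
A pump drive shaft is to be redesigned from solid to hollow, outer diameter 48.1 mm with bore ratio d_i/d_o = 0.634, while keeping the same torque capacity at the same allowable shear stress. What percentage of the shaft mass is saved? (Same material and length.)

Equal τ_max and T ⇒ the solid shaft needs d_s³ = d_o³(1−k⁴), so d_s = 48.1·(1−0.634⁴)^(1/3) = 45.36 mm.
Area ratio A_h/A_s = d_o²(1−k²)/d_s² = (1−k²)/(1−k⁴)^(2/3) = 0.6726.
Mass saving = 1 − 0.6726 = 32.7 %.

32.7 %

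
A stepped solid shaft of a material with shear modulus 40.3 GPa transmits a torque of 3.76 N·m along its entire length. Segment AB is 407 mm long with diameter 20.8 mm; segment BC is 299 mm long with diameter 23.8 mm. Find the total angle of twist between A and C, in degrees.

0.169°

J_AB = π(0.0208)⁴/32 = 1.84×10^-8 m⁴; J_BC = π(0.0238)⁴/32 = 3.15×10^-8 m⁴.
θ = (T/G)·Σ L_i/J_i = (3.760/40.3×10⁹)·(0.407/1.84×10^-8 + 0.299/3.15×10^-8) = 2.952×10^-3 rad.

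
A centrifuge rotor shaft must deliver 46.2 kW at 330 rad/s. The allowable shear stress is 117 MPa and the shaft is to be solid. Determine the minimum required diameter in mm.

ω = 330 rad/s, so T = P/ω = 46.2×10³ / 330.0 = 140.0 N·m.
For a solid shaft τ_max = 16T/(πd³), so d = (16T/(π τ_allow))^(1/3) = (16·140.0/(π·1.17×10^8))^(1/3) = 0.01827 m.

18.3 mm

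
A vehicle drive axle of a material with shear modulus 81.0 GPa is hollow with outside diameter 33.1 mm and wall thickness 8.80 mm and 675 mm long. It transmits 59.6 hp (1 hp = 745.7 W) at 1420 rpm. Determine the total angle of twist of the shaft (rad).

0.0222 rad

ω = 2π·1420/60 = 148.7 rad/s, so T = P/ω = 59.6×745.7 / 148.7 = 298.9 N·m.
J = π(d_o⁴ − d_i⁴)/32 = π(0.0331⁴ − 0.0155⁴)/32 = 1.122×10^-7 m⁴.
θ = T·L/(G·J) = 298.9 × 0.675 / (81.0×10⁹ × 1.122×10^-7) = 0.02220 rad.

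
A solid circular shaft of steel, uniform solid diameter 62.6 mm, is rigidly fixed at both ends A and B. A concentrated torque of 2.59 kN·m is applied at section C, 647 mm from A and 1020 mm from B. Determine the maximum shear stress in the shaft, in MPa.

With uniform GJ and both ends fixed, compatibility θ_AC = θ_CB gives T_A·a = T_B·b, together with T_A + T_B = T₀.
T_A = T₀·b/(a+b) = 2590·1020/1667 = 1585 N·m; T_B = 1005 N·m.
τ in each portion: τ_AC = 3.29×10^7 Pa, τ_CB = 2.09×10^7 Pa; maximum is in AC.
τ_max = T_AC·r/J = 1585·0.0313/1.51×10^-6 = 3.290×10^7 Pa.

32.9 MPa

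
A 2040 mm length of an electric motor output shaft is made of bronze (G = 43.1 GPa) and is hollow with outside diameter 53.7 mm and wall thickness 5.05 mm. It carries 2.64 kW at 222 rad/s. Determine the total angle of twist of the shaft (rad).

0.00122 rad

ω = 222 rad/s, so T = P/ω = 2.64×10³ / 222.0 = 11.89 N·m.
J = π(d_o⁴ − d_i⁴)/32 = π(0.0537⁴ − 0.0436⁴)/32 = 4.616×10^-7 m⁴.
θ = T·L/(G·J) = 11.89 × 2.04 / (43.1×10⁹ × 4.616×10^-7) = 1.219×10^-3 rad.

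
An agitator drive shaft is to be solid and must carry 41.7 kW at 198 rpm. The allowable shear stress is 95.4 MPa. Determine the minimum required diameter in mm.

47.5 mm

ω = 2π·198/60 = 20.73 rad/s, so T = P/ω = 41.7×10³ / 20.73 = 2011 N·m.
For a solid shaft τ_max = 16T/(πd³), so d = (16T/(π τ_allow))^(1/3) = (16·2011/(π·9.54×10^7))^(1/3) = 0.04753 m.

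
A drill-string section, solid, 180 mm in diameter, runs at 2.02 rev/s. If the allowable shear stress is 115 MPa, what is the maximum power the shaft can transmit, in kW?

1670 kW

J = πd⁴/32 = π(0.180)⁴/32 = 1.031×10^-4 m⁴.
T_max = τ_allow·J/r = 1.15×10^8 × 1.031×10^-4 / 0.0900 = 131700 N·m.
ω = 2π·2.02 = 12.69 rad/s, so P_max = T_max·ω = 1.671×10^6 W.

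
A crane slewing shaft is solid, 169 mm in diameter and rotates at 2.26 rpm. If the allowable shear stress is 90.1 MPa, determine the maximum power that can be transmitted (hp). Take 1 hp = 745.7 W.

J = πd⁴/32 = π(0.169)⁴/32 = 8.008×10^-5 m⁴.
T_max = τ_allow·J/r = 9.01×10^7 × 8.008×10^-5 / 0.0845 = 85390 N·m.
ω = 2π·2.26/60 = 0.2367 rad/s, so P_max = T_max·ω = 2.021×10^4 W.

27.1 hp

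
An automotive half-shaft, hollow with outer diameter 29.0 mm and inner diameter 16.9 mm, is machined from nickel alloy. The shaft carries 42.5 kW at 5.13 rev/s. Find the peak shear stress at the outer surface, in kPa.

ω = 2π·5.13 = 32.23 rad/s, so T = P/ω = 42.5×10³ / 32.23 = 1319 N·m.
J = π(d_o⁴ − d_i⁴)/32 = π(0.0290⁴ − 0.0169⁴)/32 = 6.143×10^-8 m⁴.
τ_max = T·r/J = 1319 × 0.0145 / 6.143×10^-8 = 3.112×10^8 Pa.

311000 kPa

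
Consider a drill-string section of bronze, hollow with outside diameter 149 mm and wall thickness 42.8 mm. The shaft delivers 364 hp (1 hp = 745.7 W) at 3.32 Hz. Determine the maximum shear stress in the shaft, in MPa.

ω = 2π·3.32 = 20.86 rad/s, so T = P/ω = 364×745.7 / 20.86 = 13010 N·m.
J = π(d_o⁴ − d_i⁴)/32 = π(0.149⁴ − 0.0634⁴)/32 = 4.680×10^-5 m⁴.
τ_max = T·r/J = 13010 × 0.0745 / 4.680×10^-5 = 2.071×10^7 Pa.

20.7 MPa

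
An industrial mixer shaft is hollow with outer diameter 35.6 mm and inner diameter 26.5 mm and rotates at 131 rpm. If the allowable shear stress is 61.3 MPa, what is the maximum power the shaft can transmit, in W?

5160 W

J = π(d_o⁴ − d_i⁴)/32 = π(0.0356⁴ − 0.0265⁴)/32 = 1.093×10^-7 m⁴.
T_max = τ_allow·J/r = 6.13×10^7 × 1.093×10^-7 / 0.0178 = 376.3 N·m.
ω = 2π·131/60 = 13.72 rad/s, so P_max = T_max·ω = 5162 W.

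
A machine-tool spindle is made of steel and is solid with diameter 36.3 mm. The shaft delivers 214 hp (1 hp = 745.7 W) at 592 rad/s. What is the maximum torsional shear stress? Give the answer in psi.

ω = 592 rad/s, so T = P/ω = 214×745.7 / 592.0 = 269.6 N·m.
J = πd⁴/32 = π(0.0363)⁴/32 = 1.705×10^-7 m⁴.
τ_max = T·r/J = 269.6 × 0.0181 / 1.705×10^-7 = 2.870×10^7 Pa.

4160 psi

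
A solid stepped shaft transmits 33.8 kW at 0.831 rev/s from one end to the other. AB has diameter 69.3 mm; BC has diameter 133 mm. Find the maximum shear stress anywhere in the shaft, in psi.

14400 psi

ω = 2π·0.831 = 5.221 rad/s, so T = P/ω = 33.8×10³ / 5.221 = 6473 N·m.
Under the same torque, τ_max = 16T/(πd³) is largest where d is smallest — segment AB (d = 69.3 mm).
τ_max = 16·6473/(π·(0.0693)³) = 9.906×10^7 Pa.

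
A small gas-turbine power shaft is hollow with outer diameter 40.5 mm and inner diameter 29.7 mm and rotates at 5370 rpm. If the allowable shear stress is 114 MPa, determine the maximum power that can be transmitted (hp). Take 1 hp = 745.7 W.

797 hp

J = π(d_o⁴ − d_i⁴)/32 = π(0.0405⁴ − 0.0297⁴)/32 = 1.877×10^-7 m⁴.
T_max = τ_allow·J/r = 1.14×10^8 × 1.877×10^-7 / 0.0203 = 1057 N·m.
ω = 2π·5370/60 = 562.3 rad/s, so P_max = T_max·ω = 5.944×10^5 W.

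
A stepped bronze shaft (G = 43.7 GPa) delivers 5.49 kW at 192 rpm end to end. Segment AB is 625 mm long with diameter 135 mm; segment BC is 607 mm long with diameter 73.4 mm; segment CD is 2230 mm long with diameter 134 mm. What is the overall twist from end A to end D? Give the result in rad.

ω = 2π·192/60 = 20.11 rad/s, so T = P/ω = 5.49×10³ / 20.11 = 273.1 N·m.
J_AB = π(0.135)⁴/32 = 3.26×10^-5 m⁴; J_BC = π(0.0734)⁴/32 = 2.85×10^-6 m⁴; J_CD = π(0.134)⁴/32 = 3.17×10^-5 m⁴.
θ = (T/G)·Σ L_i/J_i = (273.1/43.7×10⁹)·(0.625/3.26×10^-5 + 0.607/2.85×10^-6 + 2.23/3.17×10^-5) = 1.891×10^-3 rad.

0.00189 rad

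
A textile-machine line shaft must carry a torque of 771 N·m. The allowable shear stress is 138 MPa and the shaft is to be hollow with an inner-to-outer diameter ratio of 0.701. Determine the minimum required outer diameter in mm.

For a hollow shaft with d_i/d_o = 0.701: τ_max = 16T/(π d_o³ (1−k⁴)), so d_o = [16T/(π τ_allow (1−k⁴))]^(1/3) = [16·771.0/(π·1.38×10^8·0.7585)]^(1/3) = 0.03348 m.

33.5 mm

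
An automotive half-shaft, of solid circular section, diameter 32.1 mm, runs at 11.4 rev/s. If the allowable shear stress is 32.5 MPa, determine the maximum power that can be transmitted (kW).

J = πd⁴/32 = π(0.0321)⁴/32 = 1.042×10^-7 m⁴.
T_max = τ_allow·J/r = 3.25×10^7 × 1.042×10^-7 / 0.0161 = 211.1 N·m.
ω = 2π·11.4 = 71.63 rad/s, so P_max = T_max·ω = 1.512×10^4 W.

15.1 kW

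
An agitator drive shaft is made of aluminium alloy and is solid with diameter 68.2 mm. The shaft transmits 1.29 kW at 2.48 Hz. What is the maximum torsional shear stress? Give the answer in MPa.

1.33 MPa

ω = 2π·2.48 = 15.58 rad/s, so T = P/ω = 1.29×10³ / 15.58 = 82.79 N·m.
J = πd⁴/32 = π(0.0682)⁴/32 = 2.124×10^-6 m⁴.
τ_max = T·r/J = 82.79 × 0.0341 / 2.124×10^-6 = 1.329×10^6 Pa.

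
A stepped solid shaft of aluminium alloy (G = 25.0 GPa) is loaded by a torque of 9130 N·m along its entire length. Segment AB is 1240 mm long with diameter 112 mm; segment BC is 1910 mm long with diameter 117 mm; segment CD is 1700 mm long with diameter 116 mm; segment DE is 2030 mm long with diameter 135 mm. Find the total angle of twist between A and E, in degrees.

J_AB = π(0.112)⁴/32 = 1.54×10^-5 m⁴; J_BC = π(0.117)⁴/32 = 1.84×10^-5 m⁴; J_CD = π(0.116)⁴/32 = 1.78×10^-5 m⁴; J_DE = π(0.135)⁴/32 = 3.26×10^-5 m⁴.
θ = (T/G)·Σ L_i/J_i = (9130/25.0×10⁹)·(1.24/1.54×10^-5 + 1.91/1.84×10^-5 + 1.70/1.78×10^-5 + 2.03/3.26×10^-5) = 0.1249 rad.

7.16°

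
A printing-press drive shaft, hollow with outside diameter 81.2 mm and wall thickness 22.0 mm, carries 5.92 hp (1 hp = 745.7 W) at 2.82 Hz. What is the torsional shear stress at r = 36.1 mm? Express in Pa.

2.20e6 Pa

ω = 2π·2.82 = 17.72 rad/s, so T = P/ω = 5.92×745.7 / 17.72 = 249.1 N·m.
J = π(d_o⁴ − d_i⁴)/32 = π(0.0812⁴ − 0.0372⁴)/32 = 4.080×10^-6 m⁴.
Shear stress varies linearly with radius: τ = T·r/J = 249.1 × 0.0361 / 4.080×10^-6 = 2.204×10^6 Pa.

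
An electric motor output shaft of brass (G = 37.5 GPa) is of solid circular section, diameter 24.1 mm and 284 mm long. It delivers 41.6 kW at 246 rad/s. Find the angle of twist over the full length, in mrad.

38.7 mrad

ω = 246 rad/s, so T = P/ω = 41.6×10³ / 246.0 = 169.1 N·m.
J = πd⁴/32 = π(0.0241)⁴/32 = 3.312×10^-8 m⁴.
θ = T·L/(G·J) = 169.1 × 0.284 / (37.5×10⁹ × 3.312×10^-8) = 0.03867 rad.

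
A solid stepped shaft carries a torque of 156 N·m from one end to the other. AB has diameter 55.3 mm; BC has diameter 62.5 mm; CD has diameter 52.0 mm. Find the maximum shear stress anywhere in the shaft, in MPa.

Under the same torque, τ_max = 16T/(πd³) is largest where d is smallest — segment CD (d = 52.0 mm).
τ_max = 16·156.0/(π·(0.0520)³) = 5.650×10^6 Pa.

5.65 MPa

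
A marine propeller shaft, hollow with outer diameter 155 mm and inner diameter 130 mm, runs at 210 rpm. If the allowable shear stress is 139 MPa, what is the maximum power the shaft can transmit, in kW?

J = π(d_o⁴ − d_i⁴)/32 = π(0.155⁴ − 0.130⁴)/32 = 2.863×10^-5 m⁴.
T_max = τ_allow·J/r = 1.39×10^8 × 2.863×10^-5 / 0.0775 = 51340 N·m.
ω = 2π·210/60 = 21.99 rad/s, so P_max = T_max·ω = 1.129×10^6 W.

1130 kW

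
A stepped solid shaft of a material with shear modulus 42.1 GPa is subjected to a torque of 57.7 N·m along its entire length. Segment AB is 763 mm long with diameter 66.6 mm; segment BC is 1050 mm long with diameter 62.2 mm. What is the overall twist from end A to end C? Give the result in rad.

0.00152 rad

J_AB = π(0.0666)⁴/32 = 1.93×10^-6 m⁴; J_BC = π(0.0622)⁴/32 = 1.47×10^-6 m⁴.
θ = (T/G)·Σ L_i/J_i = (57.70/42.1×10⁹)·(0.763/1.93×10^-6 + 1.05/1.47×10^-6) = 1.521×10^-3 rad.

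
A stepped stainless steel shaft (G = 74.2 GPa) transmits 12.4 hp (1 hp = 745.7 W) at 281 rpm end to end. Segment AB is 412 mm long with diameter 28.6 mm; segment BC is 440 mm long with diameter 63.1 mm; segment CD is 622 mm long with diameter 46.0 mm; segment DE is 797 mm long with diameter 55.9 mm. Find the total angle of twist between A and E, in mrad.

ω = 2π·281/60 = 29.43 rad/s, so T = P/ω = 12.4×745.7 / 29.43 = 314.2 N·m.
J_AB = π(0.0286)⁴/32 = 6.57×10^-8 m⁴; J_BC = π(0.0631)⁴/32 = 1.56×10^-6 m⁴; J_CD = π(0.0460)⁴/32 = 4.40×10^-7 m⁴; J_DE = π(0.0559)⁴/32 = 9.59×10^-7 m⁴.
θ = (T/G)·Σ L_i/J_i = (314.2/74.2×10⁹)·(0.412/6.57×10^-8 + 0.440/1.56×10^-6 + 0.622/4.40×10^-7 + 0.797/9.59×10^-7) = 0.03727 rad.

37.3 mrad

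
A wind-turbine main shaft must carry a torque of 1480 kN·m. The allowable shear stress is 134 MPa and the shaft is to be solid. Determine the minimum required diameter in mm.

For a solid shaft τ_max = 16T/(πd³), so d = (16T/(π τ_allow))^(1/3) = (16·1.480e6/(π·1.34×10^8))^(1/3) = 0.3832 m.

383 mm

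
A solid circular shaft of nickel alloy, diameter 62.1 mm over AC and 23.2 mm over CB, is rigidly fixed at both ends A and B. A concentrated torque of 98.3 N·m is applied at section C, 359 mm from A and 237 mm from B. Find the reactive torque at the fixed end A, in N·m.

95.5 N·m

Compatibility: T_A·a/J_AC = T_B·b/J_CB with T_A + T_B = T₀.
J_AC = 1.46×10^-6 m⁴, J_CB = 2.84×10^-8 m⁴, so T_A = T₀·(J_AC/a)/((J_AC/a)+(J_CB/b)) = 95.48 N·m, T_B = 2.817 N·m.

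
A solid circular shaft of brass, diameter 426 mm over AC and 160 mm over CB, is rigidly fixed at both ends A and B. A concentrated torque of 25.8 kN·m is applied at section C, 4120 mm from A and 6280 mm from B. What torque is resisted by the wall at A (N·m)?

Compatibility: T_A·a/J_AC = T_B·b/J_CB with T_A + T_B = T₀.
J_AC = 3.23×10^-3 m⁴, J_CB = 6.43×10^-5 m⁴, so T_A = T₀·(J_AC/a)/((J_AC/a)+(J_CB/b)) = 25470 N·m, T_B = 332.5 N·m.

25500 N·m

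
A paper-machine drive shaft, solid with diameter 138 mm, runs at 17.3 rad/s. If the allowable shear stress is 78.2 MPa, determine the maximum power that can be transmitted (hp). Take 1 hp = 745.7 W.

J = πd⁴/32 = π(0.138)⁴/32 = 3.561×10^-5 m⁴.
T_max = τ_allow·J/r = 7.82×10^7 × 3.561×10^-5 / 0.0690 = 40350 N·m.
ω = 17.3 rad/s, so P_max = T_max·ω = 6.981×10^5 W.

936 hp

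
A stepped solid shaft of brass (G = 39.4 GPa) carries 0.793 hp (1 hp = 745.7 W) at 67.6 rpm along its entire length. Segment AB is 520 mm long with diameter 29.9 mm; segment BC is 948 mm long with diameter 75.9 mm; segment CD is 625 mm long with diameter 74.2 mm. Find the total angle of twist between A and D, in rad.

0.0151 rad

ω = 2π·67.6/60 = 7.079 rad/s, so T = P/ω = 0.793×745.7 / 7.079 = 83.53 N·m.
J_AB = π(0.0299)⁴/32 = 7.85×10^-8 m⁴; J_BC = π(0.0759)⁴/32 = 3.26×10^-6 m⁴; J_CD = π(0.0742)⁴/32 = 2.98×10^-6 m⁴.
θ = (T/G)·Σ L_i/J_i = (83.53/39.4×10⁹)·(0.520/7.85×10^-8 + 0.948/3.26×10^-6 + 0.625/2.98×10^-6) = 0.01511 rad.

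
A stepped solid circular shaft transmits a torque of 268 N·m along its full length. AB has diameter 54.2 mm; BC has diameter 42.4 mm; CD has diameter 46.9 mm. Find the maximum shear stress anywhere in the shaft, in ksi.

2.60 ksi

Under the same torque, τ_max = 16T/(πd³) is largest where d is smallest — segment BC (d = 42.4 mm).
τ_max = 16·268.0/(π·(0.0424)³) = 1.791×10^7 Pa.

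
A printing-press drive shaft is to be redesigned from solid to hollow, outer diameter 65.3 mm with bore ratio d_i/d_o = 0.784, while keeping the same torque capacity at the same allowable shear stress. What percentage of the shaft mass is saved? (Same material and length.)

47.1 %

Equal τ_max and T ⇒ the solid shaft needs d_s³ = d_o³(1−k⁴), so d_s = 65.3·(1−0.784⁴)^(1/3) = 55.75 mm.
Area ratio A_h/A_s = d_o²(1−k²)/d_s² = (1−k²)/(1−k⁴)^(2/3) = 0.5287.
Mass saving = 1 − 0.5287 = 47.1 %.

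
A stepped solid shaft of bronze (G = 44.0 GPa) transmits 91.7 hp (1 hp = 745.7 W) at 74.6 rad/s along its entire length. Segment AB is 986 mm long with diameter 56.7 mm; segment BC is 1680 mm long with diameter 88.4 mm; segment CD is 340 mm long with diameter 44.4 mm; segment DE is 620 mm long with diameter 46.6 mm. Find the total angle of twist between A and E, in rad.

0.0725 rad

ω = 74.6 rad/s, so T = P/ω = 91.7×745.7 / 74.60 = 916.6 N·m.
J_AB = π(0.0567)⁴/32 = 1.01×10^-6 m⁴; J_BC = π(0.0884)⁴/32 = 6.00×10^-6 m⁴; J_CD = π(0.0444)⁴/32 = 3.82×10^-7 m⁴; J_DE = π(0.0466)⁴/32 = 4.63×10^-7 m⁴.
θ = (T/G)·Σ L_i/J_i = (916.6/44.0×10⁹)·(0.986/1.01×10^-6 + 1.68/6.00×10^-6 + 0.340/3.82×10^-7 + 0.620/4.63×10^-7) = 0.07255 rad.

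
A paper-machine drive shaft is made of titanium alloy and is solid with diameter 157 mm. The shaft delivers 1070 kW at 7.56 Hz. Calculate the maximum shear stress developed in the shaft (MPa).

29.6 MPa

ω = 2π·7.56 = 47.50 rad/s, so T = P/ω = 1070×10³ / 47.50 = 22530 N·m.
J = πd⁴/32 = π(0.157)⁴/32 = 5.965×10^-5 m⁴.
τ_max = T·r/J = 22530 × 0.0785 / 5.965×10^-5 = 2.965×10^7 Pa.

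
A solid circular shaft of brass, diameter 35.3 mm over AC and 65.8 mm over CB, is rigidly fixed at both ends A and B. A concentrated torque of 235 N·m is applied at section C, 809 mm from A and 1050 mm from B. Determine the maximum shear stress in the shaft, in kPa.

3790 kPa

Compatibility: T_A·a/J_AC = T_B·b/J_CB with T_A + T_B = T₀.
J_AC = 1.52×10^-7 m⁴, J_CB = 1.84×10^-6 m⁴, so T_A = T₀·(J_AC/a)/((J_AC/a)+(J_CB/b)) = 22.81 N·m, T_B = 212.2 N·m.
τ in each portion: τ_AC = 2.64×10^6 Pa, τ_CB = 3.79×10^6 Pa; maximum is in CB.
τ_max = T_CB·r/J = 212.2·0.0329/1.84×10^-6 = 3.793×10^6 Pa.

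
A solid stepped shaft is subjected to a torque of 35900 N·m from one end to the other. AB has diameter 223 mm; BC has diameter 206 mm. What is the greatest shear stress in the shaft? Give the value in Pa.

2.09e7 Pa

Under the same torque, τ_max = 16T/(πd³) is largest where d is smallest — segment BC (d = 206 mm).
τ_max = 16·35900/(π·(0.206)³) = 2.092×10^7 Pa.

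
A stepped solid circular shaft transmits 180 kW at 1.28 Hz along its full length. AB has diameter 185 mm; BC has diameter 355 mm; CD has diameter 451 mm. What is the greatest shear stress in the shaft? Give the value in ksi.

ω = 2π·1.28 = 8.042 rad/s, so T = P/ω = 180×10³ / 8.042 = 22380 N·m.
Under the same torque, τ_max = 16T/(πd³) is largest where d is smallest — segment AB (d = 185 mm).
τ_max = 16·22380/(π·(0.185)³) = 1.800×10^7 Pa.

2.61 ksi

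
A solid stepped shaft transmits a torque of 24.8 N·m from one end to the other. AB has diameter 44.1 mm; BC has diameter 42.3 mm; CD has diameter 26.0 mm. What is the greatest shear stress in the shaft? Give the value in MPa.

Under the same torque, τ_max = 16T/(πd³) is largest where d is smallest — segment CD (d = 26.0 mm).
τ_max = 16·24.80/(π·(0.0260)³) = 7.186×10^6 Pa.

7.19 MPa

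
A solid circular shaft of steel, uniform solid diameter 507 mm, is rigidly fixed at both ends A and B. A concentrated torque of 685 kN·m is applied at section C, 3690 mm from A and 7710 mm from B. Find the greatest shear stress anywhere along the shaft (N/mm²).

18.1 N/mm²

With uniform GJ and both ends fixed, compatibility θ_AC = θ_CB gives T_A·a = T_B·b, together with T_A + T_B = T₀.
T_A = T₀·b/(a+b) = 685000·7710/11400 = 463300 N·m; T_B = 221700 N·m.
τ in each portion: τ_AC = 1.81×10^7 Pa, τ_CB = 8.66×10^6 Pa; maximum is in AC.
τ_max = T_AC·r/J = 463300·0.254/6.49×10^-3 = 1.810×10^7 Pa.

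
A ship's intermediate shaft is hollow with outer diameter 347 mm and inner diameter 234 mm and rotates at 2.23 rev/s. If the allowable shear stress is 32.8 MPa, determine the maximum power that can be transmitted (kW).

J = π(d_o⁴ − d_i⁴)/32 = π(0.347⁴ − 0.234⁴)/32 = 1.129×10^-3 m⁴.
T_max = τ_allow·J/r = 3.28×10^7 × 1.129×10^-3 / 0.173 = 213400 N·m.
ω = 2π·2.23 = 14.01 rad/s, so P_max = T_max·ω = 2.991×10^6 W.

2990 kW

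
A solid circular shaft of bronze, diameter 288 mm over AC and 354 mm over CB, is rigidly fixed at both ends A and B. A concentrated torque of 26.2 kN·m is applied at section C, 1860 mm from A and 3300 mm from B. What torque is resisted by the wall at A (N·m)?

11500 N·m

Compatibility: T_A·a/J_AC = T_B·b/J_CB with T_A + T_B = T₀.
J_AC = 6.75×10^-4 m⁴, J_CB = 1.54×10^-3 m⁴, so T_A = T₀·(J_AC/a)/((J_AC/a)+(J_CB/b)) = 11460 N·m, T_B = 14740 N·m.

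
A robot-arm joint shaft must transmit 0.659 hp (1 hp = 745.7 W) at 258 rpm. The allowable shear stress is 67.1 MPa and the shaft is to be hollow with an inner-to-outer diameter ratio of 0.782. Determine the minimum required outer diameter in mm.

13.0 mm

ω = 2π·258/60 = 27.02 rad/s, so T = P/ω = 0.659×745.7 / 27.02 = 18.19 N·m.
For a hollow shaft with d_i/d_o = 0.782: τ_max = 16T/(π d_o³ (1−k⁴)), so d_o = [16T/(π τ_allow (1−k⁴))]^(1/3) = [16·18.19/(π·6.71×10^7·0.6260)]^(1/3) = 0.01302 m.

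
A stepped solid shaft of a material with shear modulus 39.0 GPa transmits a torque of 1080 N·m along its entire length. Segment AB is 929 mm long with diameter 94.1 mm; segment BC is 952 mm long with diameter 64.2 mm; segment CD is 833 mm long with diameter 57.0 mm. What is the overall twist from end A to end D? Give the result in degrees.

J_AB = π(0.0941)⁴/32 = 7.70×10^-6 m⁴; J_BC = π(0.0642)⁴/32 = 1.67×10^-6 m⁴; J_CD = π(0.0570)⁴/32 = 1.04×10^-6 m⁴.
θ = (T/G)·Σ L_i/J_i = (1080/39.0×10⁹)·(0.929/7.70×10^-6 + 0.952/1.67×10^-6 + 0.833/1.04×10^-6) = 0.04141 rad.

2.37°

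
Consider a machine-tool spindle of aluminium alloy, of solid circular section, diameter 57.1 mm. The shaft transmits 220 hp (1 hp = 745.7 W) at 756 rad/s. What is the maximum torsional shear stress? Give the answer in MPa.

ω = 756 rad/s, so T = P/ω = 220×745.7 / 756.0 = 217.0 N·m.
J = πd⁴/32 = π(0.0571)⁴/32 = 1.044×10^-6 m⁴.
τ_max = T·r/J = 217.0 × 0.0285 / 1.044×10^-6 = 5.936×10^6 Pa.

5.94 MPa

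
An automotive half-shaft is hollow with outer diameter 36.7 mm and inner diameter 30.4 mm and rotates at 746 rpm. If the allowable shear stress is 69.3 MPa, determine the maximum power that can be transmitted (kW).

27.8 kW

J = π(d_o⁴ − d_i⁴)/32 = π(0.0367⁴ − 0.0304⁴)/32 = 9.425×10^-8 m⁴.
T_max = τ_allow·J/r = 6.93×10^7 × 9.425×10^-8 / 0.0184 = 355.9 N·m.
ω = 2π·746/60 = 78.12 rad/s, so P_max = T_max·ω = 2.781×10^4 W.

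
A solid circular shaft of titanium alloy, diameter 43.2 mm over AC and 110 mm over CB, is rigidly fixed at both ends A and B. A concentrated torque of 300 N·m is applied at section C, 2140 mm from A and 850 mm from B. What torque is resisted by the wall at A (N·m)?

2.81 N·m

Compatibility: T_A·a/J_AC = T_B·b/J_CB with T_A + T_B = T₀.
J_AC = 3.42×10^-7 m⁴, J_CB = 1.44×10^-5 m⁴, so T_A = T₀·(J_AC/a)/((J_AC/a)+(J_CB/b)) = 2.808 N·m, T_B = 297.2 N·m.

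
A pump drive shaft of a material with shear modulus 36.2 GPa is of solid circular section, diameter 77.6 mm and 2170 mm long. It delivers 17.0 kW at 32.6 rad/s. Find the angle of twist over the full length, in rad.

0.00878 rad

ω = 32.6 rad/s, so T = P/ω = 17.0×10³ / 32.60 = 521.5 N·m.
J = πd⁴/32 = π(0.0776)⁴/32 = 3.560×10^-6 m⁴.
θ = T·L/(G·J) = 521.5 × 2.17 / (36.2×10⁹ × 3.560×10^-6) = 8.781×10^-3 rad.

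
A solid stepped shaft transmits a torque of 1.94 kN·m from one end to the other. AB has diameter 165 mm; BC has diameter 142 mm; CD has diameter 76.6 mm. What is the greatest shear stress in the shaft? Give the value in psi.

Under the same torque, τ_max = 16T/(πd³) is largest where d is smallest — segment CD (d = 76.6 mm).
τ_max = 16·1940/(π·(0.0766)³) = 2.198×10^7 Pa.

3190 psi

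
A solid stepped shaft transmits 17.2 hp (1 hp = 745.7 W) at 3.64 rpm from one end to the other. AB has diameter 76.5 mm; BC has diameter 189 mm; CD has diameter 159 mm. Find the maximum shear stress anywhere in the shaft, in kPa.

383000 kPa

ω = 2π·3.64/60 = 0.3812 rad/s, so T = P/ω = 17.2×745.7 / 0.3812 = 33650 N·m.
Under the same torque, τ_max = 16T/(πd³) is largest where d is smallest — segment AB (d = 76.5 mm).
τ_max = 16·33650/(π·(0.0765)³) = 3.828×10^8 Pa.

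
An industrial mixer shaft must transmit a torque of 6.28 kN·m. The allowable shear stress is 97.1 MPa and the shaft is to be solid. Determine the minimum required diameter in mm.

69.1 mm

For a solid shaft τ_max = 16T/(πd³), so d = (16T/(π τ_allow))^(1/3) = (16·6280/(π·9.71×10^7))^(1/3) = 0.06906 m.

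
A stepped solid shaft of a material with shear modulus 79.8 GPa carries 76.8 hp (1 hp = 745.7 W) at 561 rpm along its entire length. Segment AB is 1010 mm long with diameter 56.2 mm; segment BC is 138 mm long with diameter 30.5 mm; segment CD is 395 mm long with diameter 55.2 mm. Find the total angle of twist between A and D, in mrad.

37.7 mrad

ω = 2π·561/60 = 58.75 rad/s, so T = P/ω = 76.8×745.7 / 58.75 = 974.8 N·m.
J_AB = π(0.0562)⁴/32 = 9.79×10^-7 m⁴; J_BC = π(0.0305)⁴/32 = 8.50×10^-8 m⁴; J_CD = π(0.0552)⁴/32 = 9.11×10^-7 m⁴.
θ = (T/G)·Σ L_i/J_i = (974.8/79.8×10⁹)·(1.01/9.79×10^-7 + 0.138/8.50×10^-8 + 0.395/9.11×10^-7) = 0.03774 rad.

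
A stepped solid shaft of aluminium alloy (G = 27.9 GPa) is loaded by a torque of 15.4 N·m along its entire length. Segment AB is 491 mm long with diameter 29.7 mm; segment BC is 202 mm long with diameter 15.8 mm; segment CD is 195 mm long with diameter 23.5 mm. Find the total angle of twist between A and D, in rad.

J_AB = π(0.0297)⁴/32 = 7.64×10^-8 m⁴; J_BC = π(0.0158)⁴/32 = 6.12×10^-9 m⁴; J_CD = π(0.0235)⁴/32 = 2.99×10^-8 m⁴.
θ = (T/G)·Σ L_i/J_i = (15.40/27.9×10⁹)·(0.491/7.64×10^-8 + 0.202/6.12×10^-9 + 0.195/2.99×10^-8) = 0.02537 rad.

0.0254 rad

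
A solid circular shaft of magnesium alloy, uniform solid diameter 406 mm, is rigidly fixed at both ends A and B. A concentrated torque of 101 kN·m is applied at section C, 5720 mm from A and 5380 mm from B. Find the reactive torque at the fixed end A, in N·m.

With uniform GJ and both ends fixed, compatibility θ_AC = θ_CB gives T_A·a = T_B·b, together with T_A + T_B = T₀.
T_A = T₀·b/(a+b) = 101000·5380/11100 = 48950 N·m; T_B = 52050 N·m.

49000 N·m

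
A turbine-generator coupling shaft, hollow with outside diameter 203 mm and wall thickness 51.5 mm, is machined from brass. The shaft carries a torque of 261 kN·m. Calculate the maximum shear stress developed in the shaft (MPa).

169 MPa

J = π(d_o⁴ − d_i⁴)/32 = π(0.203⁴ − 0.100⁴)/32 = 1.569×10^-4 m⁴.
τ_max = T·r/J = 261000 × 0.102 / 1.569×10^-4 = 1.688×10^8 Pa.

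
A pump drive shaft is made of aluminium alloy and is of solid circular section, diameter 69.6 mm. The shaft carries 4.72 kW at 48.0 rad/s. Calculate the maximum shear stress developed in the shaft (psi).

ω = 48.0 rad/s, so T = P/ω = 4.72×10³ / 48.00 = 98.33 N·m.
J = πd⁴/32 = π(0.0696)⁴/32 = 2.304×10^-6 m⁴.
τ_max = T·r/J = 98.33 × 0.0348 / 2.304×10^-6 = 1.485×10^6 Pa.

215 psi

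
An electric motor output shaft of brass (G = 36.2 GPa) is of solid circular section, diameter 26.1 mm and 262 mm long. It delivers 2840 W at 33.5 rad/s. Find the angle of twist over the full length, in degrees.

ω = 33.5 rad/s, so T = P/ω = 2840 / 33.50 = 84.78 N·m.
J = πd⁴/32 = π(0.0261)⁴/32 = 4.556×10^-8 m⁴.
θ = T·L/(G·J) = 84.78 × 0.262 / (36.2×10⁹ × 4.556×10^-8) = 0.01347 rad.

0.772°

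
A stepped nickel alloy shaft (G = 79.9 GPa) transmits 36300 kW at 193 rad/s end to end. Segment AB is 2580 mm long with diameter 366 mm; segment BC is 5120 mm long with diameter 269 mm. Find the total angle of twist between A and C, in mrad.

26.9 mrad

ω = 193 rad/s, so T = P/ω = 36300×10³ / 193.0 = 188100 N·m.
J_AB = π(0.366)⁴/32 = 1.76×10^-3 m⁴; J_BC = π(0.269)⁴/32 = 5.14×10^-4 m⁴.
θ = (T/G)·Σ L_i/J_i = (188100/79.9×10⁹)·(2.58/1.76×10^-3 + 5.12/5.14×10^-4) = 0.02689 rad.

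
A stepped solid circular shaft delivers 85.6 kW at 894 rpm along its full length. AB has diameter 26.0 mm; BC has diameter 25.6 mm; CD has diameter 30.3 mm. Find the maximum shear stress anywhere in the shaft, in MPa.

278 MPa

ω = 2π·894/60 = 93.62 rad/s, so T = P/ω = 85.6×10³ / 93.62 = 914.3 N·m.
Under the same torque, τ_max = 16T/(πd³) is largest where d is smallest — segment BC (d = 25.6 mm).
τ_max = 16·914.3/(π·(0.0256)³) = 2.776×10^8 Pa.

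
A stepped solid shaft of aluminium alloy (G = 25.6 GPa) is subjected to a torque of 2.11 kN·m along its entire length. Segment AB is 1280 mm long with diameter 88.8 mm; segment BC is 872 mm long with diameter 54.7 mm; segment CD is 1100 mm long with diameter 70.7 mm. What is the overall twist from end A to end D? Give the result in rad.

J_AB = π(0.0888)⁴/32 = 6.10×10^-6 m⁴; J_BC = π(0.0547)⁴/32 = 8.79×10^-7 m⁴; J_CD = π(0.0707)⁴/32 = 2.45×10^-6 m⁴.
θ = (T/G)·Σ L_i/J_i = (2110/25.6×10⁹)·(1.28/6.10×10^-6 + 0.872/8.79×10^-7 + 1.10/2.45×10^-6) = 0.1360 rad.

0.136 rad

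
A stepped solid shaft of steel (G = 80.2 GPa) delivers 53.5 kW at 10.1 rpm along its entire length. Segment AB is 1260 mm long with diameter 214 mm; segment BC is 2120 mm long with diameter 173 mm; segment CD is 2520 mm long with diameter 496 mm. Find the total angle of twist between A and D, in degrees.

ω = 2π·10.1/60 = 1.058 rad/s, so T = P/ω = 53.5×10³ / 1.058 = 50580 N·m.
J_AB = π(0.214)⁴/32 = 2.06×10^-4 m⁴; J_BC = π(0.173)⁴/32 = 8.79×10^-5 m⁴; J_CD = π(0.496)⁴/32 = 5.94×10^-3 m⁴.
θ = (T/G)·Σ L_i/J_i = (50580/80.2×10⁹)·(1.26/2.06×10^-4 + 2.12/8.79×10^-5 + 2.52/5.94×10^-3) = 0.01933 rad.

1.11°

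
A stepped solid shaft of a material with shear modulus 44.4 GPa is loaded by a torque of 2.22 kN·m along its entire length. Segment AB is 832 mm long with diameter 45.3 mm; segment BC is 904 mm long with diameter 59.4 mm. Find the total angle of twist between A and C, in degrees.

7.88°

J_AB = π(0.0453)⁴/32 = 4.13×10^-7 m⁴; J_BC = π(0.0594)⁴/32 = 1.22×10^-6 m⁴.
θ = (T/G)·Σ L_i/J_i = (2220/44.4×10⁹)·(0.832/4.13×10^-7 + 0.904/1.22×10^-6) = 0.1376 rad.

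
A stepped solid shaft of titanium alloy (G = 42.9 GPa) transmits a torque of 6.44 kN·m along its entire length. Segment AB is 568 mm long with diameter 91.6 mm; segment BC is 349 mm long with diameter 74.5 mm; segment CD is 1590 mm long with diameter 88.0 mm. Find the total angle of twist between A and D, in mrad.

70.2 mrad

J_AB = π(0.0916)⁴/32 = 6.91×10^-6 m⁴; J_BC = π(0.0745)⁴/32 = 3.02×10^-6 m⁴; J_CD = π(0.0880)⁴/32 = 5.89×10^-6 m⁴.
θ = (T/G)·Σ L_i/J_i = (6440/42.9×10⁹)·(0.568/6.91×10^-6 + 0.349/3.02×10^-6 + 1.59/5.89×10^-6) = 0.07020 rad.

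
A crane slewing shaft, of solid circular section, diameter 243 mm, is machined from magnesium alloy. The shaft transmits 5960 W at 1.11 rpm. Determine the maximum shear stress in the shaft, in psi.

2640 psi

ω = 2π·1.11/60 = 0.1162 rad/s, so T = P/ω = 5960 / 0.1162 = 51270 N·m.
J = πd⁴/32 = π(0.243)⁴/32 = 3.423×10^-4 m⁴.
τ_max = T·r/J = 51270 × 0.121 / 3.423×10^-4 = 1.820×10^7 Pa.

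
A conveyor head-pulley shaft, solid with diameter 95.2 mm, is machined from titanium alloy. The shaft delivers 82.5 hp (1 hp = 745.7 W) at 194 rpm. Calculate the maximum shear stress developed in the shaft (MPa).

ω = 2π·194/60 = 20.32 rad/s, so T = P/ω = 82.5×745.7 / 20.32 = 3028 N·m.
J = πd⁴/32 = π(0.0952)⁴/32 = 8.064×10^-6 m⁴.
τ_max = T·r/J = 3028 × 0.0476 / 8.064×10^-6 = 1.788×10^7 Pa.

17.9 MPa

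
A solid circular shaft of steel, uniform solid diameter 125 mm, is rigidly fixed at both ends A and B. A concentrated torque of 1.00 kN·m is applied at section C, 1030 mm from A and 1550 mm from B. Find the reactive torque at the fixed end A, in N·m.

With uniform GJ and both ends fixed, compatibility θ_AC = θ_CB gives T_A·a = T_B·b, together with T_A + T_B = T₀.
T_A = T₀·b/(a+b) = 1000·1550/2580 = 600.8 N·m; T_B = 399.2 N·m.

601 N·m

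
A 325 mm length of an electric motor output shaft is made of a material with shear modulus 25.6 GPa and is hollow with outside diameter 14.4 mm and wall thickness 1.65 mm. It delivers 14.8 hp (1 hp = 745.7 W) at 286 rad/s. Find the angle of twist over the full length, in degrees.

10.3°

ω = 286 rad/s, so T = P/ω = 14.8×745.7 / 286.0 = 38.59 N·m.
J = π(d_o⁴ − d_i⁴)/32 = π(0.0144⁴ − 0.0111⁴)/32 = 2.731×10^-9 m⁴.
θ = T·L/(G·J) = 38.59 × 0.325 / (25.6×10⁹ × 2.731×10^-9) = 0.1794 rad.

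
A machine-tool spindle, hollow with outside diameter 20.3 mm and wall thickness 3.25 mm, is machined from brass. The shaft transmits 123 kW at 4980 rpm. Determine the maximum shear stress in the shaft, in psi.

ω = 2π·4980/60 = 521.5 rad/s, so T = P/ω = 123×10³ / 521.5 = 235.9 N·m.
J = π(d_o⁴ − d_i⁴)/32 = π(0.0203⁴ − 0.0138⁴)/32 = 1.311×10^-8 m⁴.
τ_max = T·r/J = 235.9 × 0.0102 / 1.311×10^-8 = 1.826×10^8 Pa.

26500 psi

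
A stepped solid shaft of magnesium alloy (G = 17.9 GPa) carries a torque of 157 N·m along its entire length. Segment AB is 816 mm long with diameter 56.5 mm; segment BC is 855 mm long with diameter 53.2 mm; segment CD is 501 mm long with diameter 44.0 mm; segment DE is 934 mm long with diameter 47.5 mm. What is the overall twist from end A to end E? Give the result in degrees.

J_AB = π(0.0565)⁴/32 = 1.00×10^-6 m⁴; J_BC = π(0.0532)⁴/32 = 7.86×10^-7 m⁴; J_CD = π(0.0440)⁴/32 = 3.68×10^-7 m⁴; J_DE = π(0.0475)⁴/32 = 5.00×10^-7 m⁴.
θ = (T/G)·Σ L_i/J_i = (157.0/17.9×10⁹)·(0.816/1.00×10^-6 + 0.855/7.86×10^-7 + 0.501/3.68×10^-7 + 0.934/5.00×10^-7) = 0.04502 rad.

2.58°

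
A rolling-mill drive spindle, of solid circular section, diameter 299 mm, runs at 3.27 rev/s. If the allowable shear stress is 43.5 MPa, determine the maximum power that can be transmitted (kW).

J = πd⁴/32 = π(0.299)⁴/32 = 7.847×10^-4 m⁴.
T_max = τ_allow·J/r = 4.35×10^7 × 7.847×10^-4 / 0.149 = 228300 N·m.
ω = 2π·3.27 = 20.55 rad/s, so P_max = T_max·ω = 4.691×10^6 W.

4690 kW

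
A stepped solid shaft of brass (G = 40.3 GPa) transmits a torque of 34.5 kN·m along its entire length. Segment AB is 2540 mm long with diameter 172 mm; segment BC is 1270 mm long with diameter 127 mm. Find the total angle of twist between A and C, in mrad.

67.9 mrad

J_AB = π(0.172)⁴/32 = 8.59×10^-5 m⁴; J_BC = π(0.127)⁴/32 = 2.55×10^-5 m⁴.
θ = (T/G)·Σ L_i/J_i = (34500/40.3×10⁹)·(2.54/8.59×10^-5 + 1.27/2.55×10^-5) = 0.06788 rad.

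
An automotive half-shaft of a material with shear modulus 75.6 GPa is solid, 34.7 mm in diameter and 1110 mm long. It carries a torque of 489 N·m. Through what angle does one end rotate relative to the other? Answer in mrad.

J = πd⁴/32 = π(0.0347)⁴/32 = 1.423×10^-7 m⁴.
θ = T·L/(G·J) = 489.0 × 1.11 / (75.6×10⁹ × 1.423×10^-7) = 0.05044 rad.

50.4 mrad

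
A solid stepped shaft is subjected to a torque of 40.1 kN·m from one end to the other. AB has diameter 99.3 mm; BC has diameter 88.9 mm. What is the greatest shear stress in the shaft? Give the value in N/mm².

Under the same torque, τ_max = 16T/(πd³) is largest where d is smallest — segment BC (d = 88.9 mm).
τ_max = 16·40100/(π·(0.0889)³) = 2.907×10^8 Pa.

291 N/mm²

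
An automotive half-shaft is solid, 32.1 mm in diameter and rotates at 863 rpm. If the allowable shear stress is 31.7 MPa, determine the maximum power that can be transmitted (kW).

J = πd⁴/32 = π(0.0321)⁴/32 = 1.042×10^-7 m⁴.
T_max = τ_allow·J/r = 3.17×10^7 × 1.042×10^-7 / 0.0161 = 205.9 N·m.
ω = 2π·863/60 = 90.37 rad/s, so P_max = T_max·ω = 1.861×10^4 W.

18.6 kW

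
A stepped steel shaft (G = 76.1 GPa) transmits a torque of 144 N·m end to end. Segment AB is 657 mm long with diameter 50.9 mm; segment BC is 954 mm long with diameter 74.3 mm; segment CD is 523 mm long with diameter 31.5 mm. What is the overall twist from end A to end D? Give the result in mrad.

12.7 mrad

J_AB = π(0.0509)⁴/32 = 6.59×10^-7 m⁴; J_BC = π(0.0743)⁴/32 = 2.99×10^-6 m⁴; J_CD = π(0.0315)⁴/32 = 9.67×10^-8 m⁴.
θ = (T/G)·Σ L_i/J_i = (144.0/76.1×10⁹)·(0.657/6.59×10^-7 + 0.954/2.99×10^-6 + 0.523/9.67×10^-8) = 0.01273 rad.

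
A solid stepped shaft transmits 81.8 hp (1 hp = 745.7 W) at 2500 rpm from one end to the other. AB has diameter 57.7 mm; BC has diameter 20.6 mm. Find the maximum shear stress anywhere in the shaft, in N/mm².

ω = 2π·2500/60 = 261.8 rad/s, so T = P/ω = 81.8×745.7 / 261.8 = 233.0 N·m.
Under the same torque, τ_max = 16T/(πd³) is largest where d is smallest — segment BC (d = 20.6 mm).
τ_max = 16·233.0/(π·(0.0206)³) = 1.357×10^8 Pa.

136 N/mm²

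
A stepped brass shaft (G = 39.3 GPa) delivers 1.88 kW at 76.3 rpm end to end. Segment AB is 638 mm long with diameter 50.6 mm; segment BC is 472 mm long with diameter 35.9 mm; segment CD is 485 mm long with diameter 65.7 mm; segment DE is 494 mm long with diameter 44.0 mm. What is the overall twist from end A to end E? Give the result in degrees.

1.88°

ω = 2π·76.3/60 = 7.990 rad/s, so T = P/ω = 1.88×10³ / 7.990 = 235.3 N·m.
J_AB = π(0.0506)⁴/32 = 6.44×10^-7 m⁴; J_BC = π(0.0359)⁴/32 = 1.63×10^-7 m⁴; J_CD = π(0.0657)⁴/32 = 1.83×10^-6 m⁴; J_DE = π(0.0440)⁴/32 = 3.68×10^-7 m⁴.
θ = (T/G)·Σ L_i/J_i = (235.3/39.3×10⁹)·(0.638/6.44×10^-7 + 0.472/1.63×10^-7 + 0.485/1.83×10^-6 + 0.494/3.68×10^-7) = 0.03289 rad.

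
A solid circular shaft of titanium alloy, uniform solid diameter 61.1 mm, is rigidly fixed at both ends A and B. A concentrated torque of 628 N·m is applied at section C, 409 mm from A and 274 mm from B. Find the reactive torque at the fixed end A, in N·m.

252 N·m

With uniform GJ and both ends fixed, compatibility θ_AC = θ_CB gives T_A·a = T_B·b, together with T_A + T_B = T₀.
T_A = T₀·b/(a+b) = 628.0·274/683.0 = 251.9 N·m; T_B = 376.1 N·m.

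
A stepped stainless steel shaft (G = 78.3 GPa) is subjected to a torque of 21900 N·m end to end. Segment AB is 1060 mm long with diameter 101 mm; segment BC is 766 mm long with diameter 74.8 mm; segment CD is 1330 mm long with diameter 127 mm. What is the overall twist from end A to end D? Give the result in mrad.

113 mrad

J_AB = π(0.101)⁴/32 = 1.02×10^-5 m⁴; J_BC = π(0.0748)⁴/32 = 3.07×10^-6 m⁴; J_CD = π(0.127)⁴/32 = 2.55×10^-5 m⁴.
θ = (T/G)·Σ L_i/J_i = (21900/78.3×10⁹)·(1.06/1.02×10^-5 + 0.766/3.07×10^-6 + 1.33/2.55×10^-5) = 0.1133 rad.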